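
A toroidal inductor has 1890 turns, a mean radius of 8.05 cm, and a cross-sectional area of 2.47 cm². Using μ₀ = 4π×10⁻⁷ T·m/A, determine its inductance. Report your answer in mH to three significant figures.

L ≈ 2.19 mH

For a thin toroid, L = μ₀N²A/(2πR).
L = (4π×10⁻⁷)(1890)²(2.470×10^-4) / (2π×8.050×10^-2 m) = 2.192×10^-3 H.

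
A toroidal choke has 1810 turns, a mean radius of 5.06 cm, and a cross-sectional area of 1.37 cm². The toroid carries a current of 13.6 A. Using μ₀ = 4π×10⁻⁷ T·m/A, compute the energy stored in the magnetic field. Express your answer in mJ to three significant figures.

L = μ₀N²A/(2πR) = (4π×10⁻⁷)(1810)²(1.370×10^-4)/(2π×5.060×10^-2) = 1.774×10^-3 H.
U = ½LI² = ½(1.774×10^-3)(13.6)² = 0.1641 J.

U ≈ 164 mJ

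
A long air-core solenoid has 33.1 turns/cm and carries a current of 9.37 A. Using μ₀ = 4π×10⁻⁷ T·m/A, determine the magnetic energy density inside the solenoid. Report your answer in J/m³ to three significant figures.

B = μ₀nI = (4π×10⁻⁷)(3.310×10^3)(9.37) = 3.897×10^-2 T.
u = B²/(2μ₀) = (3.897×10^-2)²/(2×4π×10⁻⁷) = 604.4 J/m³.

u ≈ 604 J/m³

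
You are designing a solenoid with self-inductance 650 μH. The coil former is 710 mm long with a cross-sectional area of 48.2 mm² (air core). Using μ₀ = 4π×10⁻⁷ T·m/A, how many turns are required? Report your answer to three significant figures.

A = 48.2 mm² = 4.820×10^-5 m².
From L = μ₀N²A/ℓ, N = √(Lℓ / (μ₀A)).
N = √[(6.500×10^-4)(0.71) / ((4π×10⁻⁷)×4.820×10^-5)] = √(7.619×10^6) ≈ 2760.3.

N ≈ 2760 turns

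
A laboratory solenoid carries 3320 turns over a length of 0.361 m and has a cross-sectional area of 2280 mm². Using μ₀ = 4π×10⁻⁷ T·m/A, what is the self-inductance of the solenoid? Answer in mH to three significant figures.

L ≈ 87.5 mH

A = 2280 mm² = 2.280×10^-3 m².
For a long solenoid, L = μ₀N²A/ℓ.
L = (4π×10⁻⁷)(3320)²(2.280×10^-3)/(0.361 m) = 8.748×10^-2 H.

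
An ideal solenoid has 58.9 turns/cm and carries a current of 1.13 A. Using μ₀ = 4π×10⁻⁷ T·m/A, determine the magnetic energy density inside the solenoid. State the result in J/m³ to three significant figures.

u ≈ 27.8 J/m³

B = μ₀nI = (4π×10⁻⁷)(5.890×10^3)(1.13) = 8.364×10^-3 T.
u = B²/(2μ₀) = (8.364×10^-3)²/(2×4π×10⁻⁷) = 27.83 J/m³.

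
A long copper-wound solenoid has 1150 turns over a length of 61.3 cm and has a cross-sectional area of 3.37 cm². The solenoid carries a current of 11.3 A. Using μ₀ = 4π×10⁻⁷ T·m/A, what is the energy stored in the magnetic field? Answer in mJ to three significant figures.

A = 3.37 cm² = 3.370×10^-4 m².
L = μ₀N²A/ℓ = (4π×10⁻⁷)(1150)²(3.370×10^-4)/(0.613) = 9.136×10^-4 H.
U = ½LI² = ½(9.136×10^-4)(11.3)² = 5.833×10^-2 J.

U ≈ 58.3 mJ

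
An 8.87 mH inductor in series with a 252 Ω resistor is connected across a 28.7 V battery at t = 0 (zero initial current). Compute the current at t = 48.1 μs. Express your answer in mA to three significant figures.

τ = L/R = 8.870×10^-3/252 = 3.520×10^-5 s; final current I_∞ = ε/R = 28.7/252 = 0.1139 A.
I(t) = I_∞(1 − e^(−t/τ)) with t/τ = 1.367.
I = (0.1139)(1 − e^(−1.367)) = 8.4849×10^-2 A.

I ≈ 84.8 mA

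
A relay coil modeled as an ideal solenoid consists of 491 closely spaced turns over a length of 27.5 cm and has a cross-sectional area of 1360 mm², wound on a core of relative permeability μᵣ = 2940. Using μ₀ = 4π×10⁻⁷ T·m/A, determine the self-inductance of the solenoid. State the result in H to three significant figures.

L ≈ 4.40 H

A = 1360 mm² = 1.360×10^-3 m².
For a long solenoid, L = μ₀μᵣN²A/ℓ.
L = (4π×10⁻⁷)(2940)(491)²(1.360×10^-3)/(0.275 m) = 4.4048 H.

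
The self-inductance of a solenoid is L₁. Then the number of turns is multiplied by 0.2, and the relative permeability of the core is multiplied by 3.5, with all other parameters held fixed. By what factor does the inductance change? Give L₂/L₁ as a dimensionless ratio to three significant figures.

L₂/L₁ = 0.140

For a solenoid, L ∝ μᵣN²A/ℓ.
L₂/L₁ = (0.2)^2 × (3.5) = 0.140.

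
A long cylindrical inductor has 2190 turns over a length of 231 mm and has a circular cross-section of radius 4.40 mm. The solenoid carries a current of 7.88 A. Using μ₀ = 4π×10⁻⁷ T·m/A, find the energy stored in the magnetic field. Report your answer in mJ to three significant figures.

A = πr² = π(4.400×10^-3 m)² = 6.082×10^-5 m².
L = μ₀N²A/ℓ = (4π×10⁻⁷)(2190)²(6.082×10^-5)/(0.231) = 1.587×10^-3 H.
U = ½LI² = ½(1.587×10^-3)(7.88)² = 4.927×10^-2 J.

U ≈ 49.3 mJ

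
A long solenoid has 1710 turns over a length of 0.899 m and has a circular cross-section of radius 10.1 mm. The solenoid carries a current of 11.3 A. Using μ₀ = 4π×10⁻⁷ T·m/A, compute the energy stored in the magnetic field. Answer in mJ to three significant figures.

A = πr² = π(1.010×10^-2 m)² = 3.2047×10^-4 m².
L = μ₀N²A/ℓ = (4π×10⁻⁷)(1710)²(3.2047×10^-4)/(0.899) = 1.310×10^-3 H.
U = ½LI² = ½(1.310×10^-3)(11.3)² = 8.363×10^-2 J.

U ≈ 83.6 mJ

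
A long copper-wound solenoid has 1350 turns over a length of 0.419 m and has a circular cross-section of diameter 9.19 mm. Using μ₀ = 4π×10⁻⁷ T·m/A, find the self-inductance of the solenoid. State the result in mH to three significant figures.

L ≈ 0.363 mH

A = π(d/2)² = π(4.595×10^-3 m)² = 6.633×10^-5 m².
For a long solenoid, L = μ₀N²A/ℓ.
L = (4π×10⁻⁷)(1350)²(6.633×10^-5)/(0.419 m) = 3.626×10^-4 H.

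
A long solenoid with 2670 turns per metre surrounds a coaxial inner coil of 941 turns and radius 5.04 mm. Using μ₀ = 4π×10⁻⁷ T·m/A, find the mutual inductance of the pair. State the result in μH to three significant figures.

M ≈ 252 μH

The outer solenoid produces a uniform field B₁ = μ₀n₁I₁ across the inner coil,
so the flux linkage is N₂Φ = N₂B₁A₂ = μ₀n₁N₂A₂·I₁, giving M = μ₀n₁N₂A₂.
A₂ = πr² = π(5.040×10^-3 m)² = 7.980×10^-5 m².
M = (4π×10⁻⁷)(2670)(941)(7.980×10^-5) = 2.520×10^-4 H.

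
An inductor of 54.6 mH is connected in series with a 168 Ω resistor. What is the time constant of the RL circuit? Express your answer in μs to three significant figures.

τ = L/R = (5.460×10^-2 H)/(168 Ω) = 3.250×10^-4 s.

τ ≈ 325 μs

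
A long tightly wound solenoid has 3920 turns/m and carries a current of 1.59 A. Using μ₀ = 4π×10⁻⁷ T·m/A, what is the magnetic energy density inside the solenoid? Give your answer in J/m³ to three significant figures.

B = μ₀nI = (4π×10⁻⁷)(3.920×10^3)(1.59) = 7.832×10^-3 T.
u = B²/(2μ₀) = (7.832×10^-3)²/(2×4π×10⁻⁷) = 24.41 J/m³.

u ≈ 24.4 J/m³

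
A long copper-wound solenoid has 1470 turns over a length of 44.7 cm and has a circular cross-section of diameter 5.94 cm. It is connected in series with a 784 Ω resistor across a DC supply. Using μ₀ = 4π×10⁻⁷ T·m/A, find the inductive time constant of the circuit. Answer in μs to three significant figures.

A = π(d/2)² = π(2.970×10^-2 m)² = 2.771×10^-3 m².
L = μ₀N²A/ℓ = (4π×10⁻⁷)(1470)²(2.771×10^-3)/(0.447) = 1.683×10^-2 H.
τ = L/R = (1.683×10^-2)/(784) = 2.147×10^-5 s.

τ ≈ 21.5 μs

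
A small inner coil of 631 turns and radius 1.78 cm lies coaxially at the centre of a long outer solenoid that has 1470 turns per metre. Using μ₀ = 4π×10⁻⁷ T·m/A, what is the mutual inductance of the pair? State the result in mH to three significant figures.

The outer solenoid produces a uniform field B₁ = μ₀n₁I₁ across the inner coil,
so the flux linkage is N₂Φ = N₂B₁A₂ = μ₀n₁N₂A₂·I₁, giving M = μ₀n₁N₂A₂.
A₂ = πr² = π(1.780×10^-2 m)² = 9.954×10^-4 m².
M = (4π×10⁻⁷)(1470)(631)(9.954×10^-4) = 1.160×10^-3 H.

M ≈ 1.16 mH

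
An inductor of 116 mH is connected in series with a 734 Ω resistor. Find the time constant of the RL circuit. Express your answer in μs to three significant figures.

τ ≈ 158 μs

τ = L/R = (0.116 H)/(734 Ω) = 1.580×10^-4 s.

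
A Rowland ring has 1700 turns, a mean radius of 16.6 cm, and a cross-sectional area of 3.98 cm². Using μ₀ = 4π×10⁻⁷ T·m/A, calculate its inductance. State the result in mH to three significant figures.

For a thin toroid, L = μ₀N²A/(2πR).
L = (4π×10⁻⁷)(1700)²(3.980×10^-4) / (2π×0.166 m) = 1.386×10^-3 H.

L ≈ 1.39 mH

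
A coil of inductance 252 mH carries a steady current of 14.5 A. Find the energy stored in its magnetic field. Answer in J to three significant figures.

U ≈ 26.5 J

Stored magnetic energy: U = ½LI².
U = ½(0.252 H)(14.5 A)² = 26.49 J.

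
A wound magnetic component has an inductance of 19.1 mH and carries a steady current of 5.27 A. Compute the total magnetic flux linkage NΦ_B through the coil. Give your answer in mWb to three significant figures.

From L = NΦ_B/I, the flux linkage is NΦ_B = LI.
NΦ_B = (1.910×10^-2 H)(5.27 A) = 0.1007 Wb.

NΦ_B ≈ 101 mWb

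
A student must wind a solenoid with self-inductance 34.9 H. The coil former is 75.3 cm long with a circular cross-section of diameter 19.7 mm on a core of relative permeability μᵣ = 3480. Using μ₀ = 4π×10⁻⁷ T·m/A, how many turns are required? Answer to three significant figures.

A = π(d/2)² = π(9.850×10^-3 m)² = 3.048×10^-4 m².
From L = μ₀μᵣN²A/ℓ, N = √(Lℓ / (μ₀μᵣA)).
N = √[(34.9)(0.753) / ((4π×10⁻⁷)(3480)×3.048×10^-4)] = √(1.972×10^7) ≈ 4440.2.

N ≈ 4440 turns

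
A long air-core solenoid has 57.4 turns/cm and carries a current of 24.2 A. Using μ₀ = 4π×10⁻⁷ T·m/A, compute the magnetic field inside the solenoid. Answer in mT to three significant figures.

Inside a long solenoid, B = μ₀nI.
B = (4π×10⁻⁷)(5.740×10^3 m⁻¹)(24.2 A) = 0.1746 T.

B ≈ 175 mT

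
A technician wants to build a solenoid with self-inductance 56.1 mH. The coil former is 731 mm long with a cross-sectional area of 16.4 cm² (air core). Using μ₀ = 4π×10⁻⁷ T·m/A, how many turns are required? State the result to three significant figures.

N ≈ 4460 turns

A = 16.4 cm² = 1.640×10^-3 m².
From L = μ₀N²A/ℓ, N = √(Lℓ / (μ₀A)).
N = √[(5.610×10^-2)(0.731) / ((4π×10⁻⁷)×1.640×10^-3)] = √(1.990×10^7) ≈ 4460.8.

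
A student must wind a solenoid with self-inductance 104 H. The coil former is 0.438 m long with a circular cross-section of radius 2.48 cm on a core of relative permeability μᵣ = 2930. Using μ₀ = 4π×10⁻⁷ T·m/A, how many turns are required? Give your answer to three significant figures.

A = πr² = π(2.480×10^-2 m)² = 1.932×10^-3 m².
From L = μ₀μᵣN²A/ℓ, N = √(Lℓ / (μ₀μᵣA)).
N = √[(104)(0.438) / ((4π×10⁻⁷)(2930)×1.932×10^-3)] = √(6.403×10^6) ≈ 2530.4.

N ≈ 2530 turns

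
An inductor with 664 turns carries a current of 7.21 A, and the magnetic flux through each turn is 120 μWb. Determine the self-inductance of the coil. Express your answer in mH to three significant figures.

Self-inductance is defined by L = NΦ_B/I (flux linkage over current).
L = (664)(1.200×10^-4 Wb)/(7.21 A) = 1.105×10^-2 H.

L ≈ 11.1 mH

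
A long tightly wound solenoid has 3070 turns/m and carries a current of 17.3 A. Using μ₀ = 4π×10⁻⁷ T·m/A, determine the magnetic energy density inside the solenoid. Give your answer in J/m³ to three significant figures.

B = μ₀nI = (4π×10⁻⁷)(3.070×10^3)(17.3) = 6.674×10^-2 T.
u = B²/(2μ₀) = (6.674×10^-2)²/(2×4π×10⁻⁷) = 1.772×10^3 J/m³.

u ≈ 1770 J/m³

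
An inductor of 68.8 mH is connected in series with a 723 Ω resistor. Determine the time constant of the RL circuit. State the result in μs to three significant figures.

τ = L/R = (6.880×10^-2 H)/(723 Ω) = 9.516×10^-5 s.

τ ≈ 95.2 μs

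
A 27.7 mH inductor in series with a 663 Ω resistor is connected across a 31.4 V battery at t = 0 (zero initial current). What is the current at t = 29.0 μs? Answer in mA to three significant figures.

I ≈ 23.7 mA

τ = L/R = 2.770×10^-2/663 = 4.178×10^-5 s; final current I_∞ = ε/R = 31.4/663 = 4.736×10^-2 A.
I(t) = I_∞(1 − e^(−t/τ)) with t/τ = 0.694.
I = (4.736×10^-2)(1 − e^(−0.694)) = 2.370×10^-2 A.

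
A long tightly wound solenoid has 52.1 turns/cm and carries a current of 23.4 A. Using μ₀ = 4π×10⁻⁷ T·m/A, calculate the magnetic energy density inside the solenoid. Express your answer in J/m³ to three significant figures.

u ≈ 9340 J/m³

B = μ₀nI = (4π×10⁻⁷)(5.210×10^3)(23.4) = 0.1532 T.
u = B²/(2μ₀) = (0.1532)²/(2×4π×10⁻⁷) = 9.339×10^3 J/m³.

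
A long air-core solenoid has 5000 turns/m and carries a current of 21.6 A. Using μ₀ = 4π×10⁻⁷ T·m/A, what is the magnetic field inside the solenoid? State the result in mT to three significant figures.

B ≈ 136 mT

Inside a long solenoid, B = μ₀nI.
B = (4π×10⁻⁷)(5.000×10^3 m⁻¹)(21.6 A) = 0.1357 T.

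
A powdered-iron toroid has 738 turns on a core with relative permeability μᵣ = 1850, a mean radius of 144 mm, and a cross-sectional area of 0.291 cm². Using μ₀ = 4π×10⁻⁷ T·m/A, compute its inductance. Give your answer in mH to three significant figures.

L ≈ 40.7 mH

For a thin toroid, L = μ₀μᵣN²A/(2πR).
L = (4π×10⁻⁷)(1850)(738)²(2.910×10^-5) / (2π×0.144 m) = 4.072×10^-2 H.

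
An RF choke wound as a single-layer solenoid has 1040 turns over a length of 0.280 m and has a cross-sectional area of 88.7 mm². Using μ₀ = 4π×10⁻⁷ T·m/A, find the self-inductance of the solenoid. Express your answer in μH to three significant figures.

A = 88.7 mm² = 8.870×10^-5 m².
For a long solenoid, L = μ₀N²A/ℓ.
L = (4π×10⁻⁷)(1040)²(8.870×10^-5)/(0.28 m) = 4.306×10^-4 H.

L ≈ 431 μH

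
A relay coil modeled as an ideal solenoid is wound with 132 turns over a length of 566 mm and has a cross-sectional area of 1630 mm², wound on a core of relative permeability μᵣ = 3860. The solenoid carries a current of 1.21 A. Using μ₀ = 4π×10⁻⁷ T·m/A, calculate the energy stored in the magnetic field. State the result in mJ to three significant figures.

A = 1630 mm² = 1.630×10^-3 m².
L = μ₀μᵣN²A/ℓ = (4π×10⁻⁷)(3860)(132)²(1.630×10^-3)/(0.566) = 0.2434 H.
U = ½LI² = ½(0.2434)(1.21)² = 0.1782 J.

U ≈ 178 mJ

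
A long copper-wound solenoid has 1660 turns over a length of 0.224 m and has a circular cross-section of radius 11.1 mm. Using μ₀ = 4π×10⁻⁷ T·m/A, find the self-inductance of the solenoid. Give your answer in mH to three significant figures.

A = πr² = π(1.110×10^-2 m)² = 3.871×10^-4 m².
For a long solenoid, L = μ₀N²A/ℓ.
L = (4π×10⁻⁷)(1660)²(3.871×10^-4)/(0.224 m) = 5.984×10^-3 H.

L ≈ 5.98 mH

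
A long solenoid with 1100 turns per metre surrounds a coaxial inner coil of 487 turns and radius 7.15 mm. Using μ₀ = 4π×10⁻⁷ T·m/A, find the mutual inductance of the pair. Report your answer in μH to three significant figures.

The outer solenoid produces a uniform field B₁ = μ₀n₁I₁ across the inner coil,
so the flux linkage is N₂Φ = N₂B₁A₂ = μ₀n₁N₂A₂·I₁, giving M = μ₀n₁N₂A₂.
A₂ = πr² = π(7.150×10^-3 m)² = 1.606×10^-4 m².
M = (4π×10⁻⁷)(1100)(487)(1.606×10^-4) = 1.081×10^-4 H.

M ≈ 108 μH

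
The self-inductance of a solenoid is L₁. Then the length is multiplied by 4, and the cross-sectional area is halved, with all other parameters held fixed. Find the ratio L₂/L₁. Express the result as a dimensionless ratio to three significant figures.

L₂/L₁ = 0.125

For a solenoid, L ∝ μᵣN²A/ℓ.
L₂/L₁ = (4)^-1 × (0.5) = 0.125.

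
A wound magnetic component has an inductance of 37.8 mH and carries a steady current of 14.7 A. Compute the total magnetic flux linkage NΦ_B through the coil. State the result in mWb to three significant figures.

NΦ_B ≈ 556 mWb

From L = NΦ_B/I, the flux linkage is NΦ_B = LI.
NΦ_B = (3.780×10^-2 H)(14.7 A) = 0.5557 Wb.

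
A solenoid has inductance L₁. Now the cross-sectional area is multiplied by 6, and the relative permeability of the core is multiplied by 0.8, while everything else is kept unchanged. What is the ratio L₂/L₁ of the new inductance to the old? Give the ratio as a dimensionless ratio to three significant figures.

L₂/L₁ = 4.80

For a solenoid, L ∝ μᵣN²A/ℓ.
L₂/L₁ = (6) × (0.8) = 4.80.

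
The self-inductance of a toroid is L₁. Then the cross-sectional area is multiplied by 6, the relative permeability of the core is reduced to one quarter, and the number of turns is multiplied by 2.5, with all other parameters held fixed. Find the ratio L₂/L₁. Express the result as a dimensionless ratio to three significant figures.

For a toroid, L ∝ μᵣN²A/R.
L₂/L₁ = (6) × (0.25) × (2.5)^2 = 9.38.

L₂/L₁ = 9.38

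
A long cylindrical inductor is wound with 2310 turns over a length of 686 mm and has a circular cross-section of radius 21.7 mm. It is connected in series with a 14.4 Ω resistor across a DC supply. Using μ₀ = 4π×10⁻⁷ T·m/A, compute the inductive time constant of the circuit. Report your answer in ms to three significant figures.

τ ≈ 1.00 ms

A = πr² = π(2.170×10^-2 m)² = 1.479×10^-3 m².
L = μ₀N²A/ℓ = (4π×10⁻⁷)(2310)²(1.479×10^-3)/(0.686) = 1.446×10^-2 H.
τ = L/R = (1.446×10^-2)/(14.4) = 1.004×10^-3 s.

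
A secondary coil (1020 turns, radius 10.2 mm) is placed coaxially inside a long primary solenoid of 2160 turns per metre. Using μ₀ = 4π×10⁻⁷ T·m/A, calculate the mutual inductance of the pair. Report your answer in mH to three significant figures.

M ≈ 0.905 mH

The outer solenoid produces a uniform field B₁ = μ₀n₁I₁ across the inner coil,
so the flux linkage is N₂Φ = N₂B₁A₂ = μ₀n₁N₂A₂·I₁, giving M = μ₀n₁N₂A₂.
A₂ = πr² = π(1.020×10^-2 m)² = 3.269×10^-4 m².
M = (4π×10⁻⁷)(2160)(1020)(3.269×10^-4) = 9.049×10^-4 H.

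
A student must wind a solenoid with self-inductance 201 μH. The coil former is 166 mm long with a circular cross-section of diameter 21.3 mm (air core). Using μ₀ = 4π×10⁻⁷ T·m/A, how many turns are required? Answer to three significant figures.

A = π(d/2)² = π(1.065×10^-2 m)² = 3.563×10^-4 m².
From L = μ₀N²A/ℓ, N = √(Lℓ / (μ₀A)).
N = √[(2.010×10^-4)(0.166) / ((4π×10⁻⁷)×3.563×10^-4)] = √(7.452×10^4) ≈ 273.0.

N ≈ 273 turns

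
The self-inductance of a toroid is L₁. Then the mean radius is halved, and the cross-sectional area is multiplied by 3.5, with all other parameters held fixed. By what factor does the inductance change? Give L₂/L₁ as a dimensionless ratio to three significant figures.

L₂/L₁ = 7.00

For a toroid, L ∝ μᵣN²A/R.
L₂/L₁ = (0.5)^-1 × (3.5) = 7.00.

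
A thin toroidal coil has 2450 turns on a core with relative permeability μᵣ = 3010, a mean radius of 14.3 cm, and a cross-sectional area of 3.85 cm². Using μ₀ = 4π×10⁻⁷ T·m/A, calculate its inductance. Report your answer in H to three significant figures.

For a thin toroid, L = μ₀μᵣN²A/(2πR).
L = (4π×10⁻⁷)(3010)(2450)²(3.850×10^-4) / (2π×0.143 m) = 9.729 H.

L ≈ 9.73 H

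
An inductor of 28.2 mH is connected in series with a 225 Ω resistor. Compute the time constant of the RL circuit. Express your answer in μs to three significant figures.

τ ≈ 125 μs

τ = L/R = (2.820×10^-2 H)/(225 Ω) = 1.253×10^-4 s.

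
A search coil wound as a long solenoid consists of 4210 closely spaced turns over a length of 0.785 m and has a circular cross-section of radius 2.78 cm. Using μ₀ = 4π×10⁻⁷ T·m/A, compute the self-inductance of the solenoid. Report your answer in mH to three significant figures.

L ≈ 68.9 mH

A = πr² = π(2.780×10^-2 m)² = 2.428×10^-3 m².
For a long solenoid, L = μ₀N²A/ℓ.
L = (4π×10⁻⁷)(4210)²(2.428×10^-3)/(0.785 m) = 6.889×10^-2 H.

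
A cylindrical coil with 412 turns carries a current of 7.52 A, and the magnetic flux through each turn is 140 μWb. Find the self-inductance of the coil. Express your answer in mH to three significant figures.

Self-inductance is defined by L = NΦ_B/I (flux linkage over current).
L = (412)(1.400×10^-4 Wb)/(7.52 A) = 7.670×10^-3 H.

L ≈ 7.67 mH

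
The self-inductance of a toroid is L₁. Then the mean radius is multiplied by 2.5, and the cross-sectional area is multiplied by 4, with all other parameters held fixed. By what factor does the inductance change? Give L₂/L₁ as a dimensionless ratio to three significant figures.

L₂/L₁ = 1.60

For a toroid, L ∝ μᵣN²A/R.
L₂/L₁ = (2.5)^-1 × (4) = 1.60.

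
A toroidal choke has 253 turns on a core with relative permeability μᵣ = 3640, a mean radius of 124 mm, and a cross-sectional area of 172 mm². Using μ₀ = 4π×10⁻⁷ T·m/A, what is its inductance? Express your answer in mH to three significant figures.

L ≈ 64.6 mH

For a thin toroid, L = μ₀μᵣN²A/(2πR).
L = (4π×10⁻⁷)(3640)(253)²(1.720×10^-4) / (2π×0.124 m) = 6.464×10^-2 H.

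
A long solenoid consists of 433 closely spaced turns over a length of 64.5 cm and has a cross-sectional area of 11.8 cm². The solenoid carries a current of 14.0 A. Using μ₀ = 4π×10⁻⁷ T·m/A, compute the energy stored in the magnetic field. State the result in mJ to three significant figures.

U ≈ 42.2 mJ

A = 11.8 cm² = 1.180×10^-3 m².
L = μ₀N²A/ℓ = (4π×10⁻⁷)(433)²(1.180×10^-3)/(0.645) = 4.310×10^-4 H.
U = ½LI² = ½(4.310×10^-4)(14.0)² = 4.224×10^-2 J.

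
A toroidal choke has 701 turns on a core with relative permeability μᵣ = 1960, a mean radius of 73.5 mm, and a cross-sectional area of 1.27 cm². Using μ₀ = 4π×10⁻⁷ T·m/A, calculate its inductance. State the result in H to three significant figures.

For a thin toroid, L = μ₀μᵣN²A/(2πR).
L = (4π×10⁻⁷)(1960)(701)²(1.270×10^-4) / (2π×7.350×10^-2 m) = 0.3328 H.

L ≈ 0.333 H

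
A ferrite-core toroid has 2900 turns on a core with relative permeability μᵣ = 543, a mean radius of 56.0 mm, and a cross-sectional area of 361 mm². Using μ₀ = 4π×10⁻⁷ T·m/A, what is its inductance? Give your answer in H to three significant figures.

L ≈ 5.89 H

For a thin toroid, L = μ₀μᵣN²A/(2πR).
L = (4π×10⁻⁷)(543)(2900)²(3.610×10^-4) / (2π×5.600×10^-2 m) = 5.888 H.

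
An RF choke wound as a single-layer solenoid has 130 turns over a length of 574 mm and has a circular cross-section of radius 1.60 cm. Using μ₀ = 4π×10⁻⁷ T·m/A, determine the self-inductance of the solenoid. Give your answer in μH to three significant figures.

A = πr² = π(1.600×10^-2 m)² = 8.042×10^-4 m².
For a long solenoid, L = μ₀N²A/ℓ.
L = (4π×10⁻⁷)(130)²(8.042×10^-4)/(0.574 m) = 2.976×10^-5 H.

L ≈ 29.8 μH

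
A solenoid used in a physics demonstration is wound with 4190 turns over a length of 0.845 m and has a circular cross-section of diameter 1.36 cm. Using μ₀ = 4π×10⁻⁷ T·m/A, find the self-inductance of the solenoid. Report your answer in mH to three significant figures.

A = π(d/2)² = π(6.800×10^-3 m)² = 1.453×10^-4 m².
For a long solenoid, L = μ₀N²A/ℓ.
L = (4π×10⁻⁷)(4190)²(1.453×10^-4)/(0.845 m) = 3.793×10^-3 H.

L ≈ 3.79 mH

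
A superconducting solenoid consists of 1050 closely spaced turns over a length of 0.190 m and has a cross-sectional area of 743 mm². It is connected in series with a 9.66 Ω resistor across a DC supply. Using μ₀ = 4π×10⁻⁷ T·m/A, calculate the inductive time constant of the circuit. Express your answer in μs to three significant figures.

τ ≈ 561 μs

A = 743 mm² = 7.430×10^-4 m².
L = μ₀N²A/ℓ = (4π×10⁻⁷)(1050)²(7.430×10^-4)/(0.19) = 5.418×10^-3 H.
τ = L/R = (5.418×10^-3)/(9.66) = 5.608×10^-4 s.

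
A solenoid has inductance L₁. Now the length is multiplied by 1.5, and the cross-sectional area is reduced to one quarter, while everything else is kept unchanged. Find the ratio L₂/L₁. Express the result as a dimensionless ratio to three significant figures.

L₂/L₁ = 0.167

For a solenoid, L ∝ μᵣN²A/ℓ.
L₂/L₁ = (1.5)^-1 × (0.25) = 0.167.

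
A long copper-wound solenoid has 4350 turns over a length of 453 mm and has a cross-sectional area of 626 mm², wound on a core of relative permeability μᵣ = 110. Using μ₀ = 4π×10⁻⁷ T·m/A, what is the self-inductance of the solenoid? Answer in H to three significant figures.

L ≈ 3.61 H

A = 626 mm² = 6.260×10^-4 m².
For a long solenoid, L = μ₀μᵣN²A/ℓ.
L = (4π×10⁻⁷)(110)(4350)²(6.260×10^-4)/(0.453 m) = 3.6146 H.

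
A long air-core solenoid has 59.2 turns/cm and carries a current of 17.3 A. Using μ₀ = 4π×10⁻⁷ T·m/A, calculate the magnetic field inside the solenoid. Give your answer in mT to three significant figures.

Inside a long solenoid, B = μ₀nI.
B = (4π×10⁻⁷)(5.920×10^3 m⁻¹)(17.3 A) = 0.1287 T.

B ≈ 129 mT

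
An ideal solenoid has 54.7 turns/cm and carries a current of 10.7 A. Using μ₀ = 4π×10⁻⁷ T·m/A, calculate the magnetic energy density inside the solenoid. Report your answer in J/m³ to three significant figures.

u ≈ 2150 J/m³

B = μ₀nI = (4π×10⁻⁷)(5.470×10^3)(10.7) = 7.35497×10^-2 T.
u = B²/(2μ₀) = (7.35497×10^-2)²/(2×4π×10⁻⁷) = 2.152×10^3 J/m³.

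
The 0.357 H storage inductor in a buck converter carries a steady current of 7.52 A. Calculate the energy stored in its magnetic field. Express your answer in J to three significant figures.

Stored magnetic energy: U = ½LI².
U = ½(0.357 H)(7.52 A)² = 10.09 J.

U ≈ 10.1 J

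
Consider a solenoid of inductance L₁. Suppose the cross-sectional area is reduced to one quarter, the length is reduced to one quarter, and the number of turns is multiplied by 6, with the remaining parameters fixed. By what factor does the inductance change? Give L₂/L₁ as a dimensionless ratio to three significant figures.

L₂/L₁ = 36.0

For a solenoid, L ∝ μᵣN²A/ℓ.
L₂/L₁ = (0.25) × (0.25)^-1 × (6)^2 = 36.0.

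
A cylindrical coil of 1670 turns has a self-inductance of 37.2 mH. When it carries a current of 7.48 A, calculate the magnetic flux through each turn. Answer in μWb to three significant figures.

Φ_B ≈ 167 μWb

From L = NΦ_B/I, the flux per turn is Φ_B = LI/N.
Φ_B = (3.720×10^-2 H)(7.48 A)/1670 = 1.666×10^-4 Wb.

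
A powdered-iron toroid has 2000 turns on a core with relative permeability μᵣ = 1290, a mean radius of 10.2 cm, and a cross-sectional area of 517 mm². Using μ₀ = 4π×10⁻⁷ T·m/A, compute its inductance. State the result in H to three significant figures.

L ≈ 5.23 H

For a thin toroid, L = μ₀μᵣN²A/(2πR).
L = (4π×10⁻⁷)(1290)(2000)²(5.170×10^-4) / (2π×0.102 m) = 5.231 H.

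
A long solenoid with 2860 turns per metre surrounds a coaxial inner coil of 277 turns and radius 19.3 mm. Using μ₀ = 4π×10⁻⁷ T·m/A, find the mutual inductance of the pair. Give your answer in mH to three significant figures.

M ≈ 1.16 mH

The outer solenoid produces a uniform field B₁ = μ₀n₁I₁ across the inner coil,
so the flux linkage is N₂Φ = N₂B₁A₂ = μ₀n₁N₂A₂·I₁, giving M = μ₀n₁N₂A₂.
A₂ = πr² = π(1.930×10^-2 m)² = 1.170×10^-3 m².
M = (4π×10⁻⁷)(2860)(277)(1.170×10^-3) = 1.16498×10^-3 H.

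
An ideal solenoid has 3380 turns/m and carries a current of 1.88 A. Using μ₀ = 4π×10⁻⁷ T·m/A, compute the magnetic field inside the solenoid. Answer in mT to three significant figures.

B ≈ 7.99 mT

Inside a long solenoid, B = μ₀nI.
B = (4π×10⁻⁷)(3.380×10^3 m⁻¹)(1.88 A) = 7.985×10^-3 T.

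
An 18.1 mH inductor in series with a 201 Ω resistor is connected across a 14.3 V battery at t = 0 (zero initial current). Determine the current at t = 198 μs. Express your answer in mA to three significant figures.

I ≈ 63.3 mA

τ = L/R = 1.810×10^-2/201 = 9.00498×10^-5 s; final current I_∞ = ε/R = 14.3/201 = 7.114×10^-2 A.
I(t) = I_∞(1 − e^(−t/τ)) with t/τ = 2.199.
I = (7.114×10^-2)(1 − e^(−2.199)) = 6.325×10^-2 A.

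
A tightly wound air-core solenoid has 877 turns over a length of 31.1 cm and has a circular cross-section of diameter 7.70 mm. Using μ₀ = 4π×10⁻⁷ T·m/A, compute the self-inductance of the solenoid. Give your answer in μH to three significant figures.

A = π(d/2)² = π(3.850×10^-3 m)² = 4.657×10^-5 m².
For a long solenoid, L = μ₀N²A/ℓ.
L = (4π×10⁻⁷)(877)²(4.657×10^-5)/(0.311 m) = 1.447×10^-4 H.

L ≈ 145 μH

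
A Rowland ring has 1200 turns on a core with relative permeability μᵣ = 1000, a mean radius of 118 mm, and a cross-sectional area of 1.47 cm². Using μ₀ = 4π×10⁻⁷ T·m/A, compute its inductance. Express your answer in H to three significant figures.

L ≈ 0.359 H

For a thin toroid, L = μ₀μᵣN²A/(2πR).
L = (4π×10⁻⁷)(1000)(1200)²(1.470×10^-4) / (2π×0.118 m) = 0.3588 H.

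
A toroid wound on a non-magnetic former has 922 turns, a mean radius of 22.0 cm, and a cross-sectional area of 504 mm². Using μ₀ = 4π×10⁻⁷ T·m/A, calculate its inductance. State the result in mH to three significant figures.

For a thin toroid, L = μ₀N²A/(2πR).
L = (4π×10⁻⁷)(922)²(5.040×10^-4) / (2π×0.22 m) = 3.8949×10^-4 H.

L ≈ 0.389 mH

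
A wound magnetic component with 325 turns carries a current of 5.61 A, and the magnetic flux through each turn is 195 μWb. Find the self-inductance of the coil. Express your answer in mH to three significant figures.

L ≈ 11.3 mH

Self-inductance is defined by L = NΦ_B/I (flux linkage over current).
L = (325)(1.950×10^-4 Wb)/(5.61 A) = 1.130×10^-2 H.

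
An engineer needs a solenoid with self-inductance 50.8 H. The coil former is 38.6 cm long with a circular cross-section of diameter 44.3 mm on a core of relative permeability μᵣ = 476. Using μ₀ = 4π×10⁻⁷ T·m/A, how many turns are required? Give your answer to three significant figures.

N ≈ 4610 turns

A = π(d/2)² = π(2.215×10^-2 m)² = 1.541×10^-3 m².
From L = μ₀μᵣN²A/ℓ, N = √(Lℓ / (μ₀μᵣA)).
N = √[(50.8)(0.386) / ((4π×10⁻⁷)(476)×1.541×10^-3)] = √(2.127×10^7) ≈ 4611.8.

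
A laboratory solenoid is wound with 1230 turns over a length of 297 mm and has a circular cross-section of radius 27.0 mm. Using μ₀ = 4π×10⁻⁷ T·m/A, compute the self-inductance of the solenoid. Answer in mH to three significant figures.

A = πr² = π(2.700×10^-2 m)² = 2.290×10^-3 m².
For a long solenoid, L = μ₀N²A/ℓ.
L = (4π×10⁻⁷)(1230)²(2.290×10^-3)/(0.297 m) = 1.466×10^-2 H.

L ≈ 14.7 mH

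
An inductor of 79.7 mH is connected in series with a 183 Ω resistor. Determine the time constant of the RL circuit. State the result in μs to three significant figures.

τ ≈ 436 μs

τ = L/R = (7.970×10^-2 H)/(183 Ω) = 4.355×10^-4 s.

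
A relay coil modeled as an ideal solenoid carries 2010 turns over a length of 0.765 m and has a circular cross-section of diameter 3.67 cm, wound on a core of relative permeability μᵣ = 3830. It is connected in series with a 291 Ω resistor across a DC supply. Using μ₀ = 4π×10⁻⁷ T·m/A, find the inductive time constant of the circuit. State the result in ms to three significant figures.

τ ≈ 92.4 ms

A = π(d/2)² = π(1.835×10^-2 m)² = 1.058×10^-3 m².
L = μ₀μᵣN²A/ℓ = (4π×10⁻⁷)(3830)(2010)²(1.058×10^-3)/(0.765) = 26.89 H.
τ = L/R = (26.89)/(291) = 9.240×10^-2 s.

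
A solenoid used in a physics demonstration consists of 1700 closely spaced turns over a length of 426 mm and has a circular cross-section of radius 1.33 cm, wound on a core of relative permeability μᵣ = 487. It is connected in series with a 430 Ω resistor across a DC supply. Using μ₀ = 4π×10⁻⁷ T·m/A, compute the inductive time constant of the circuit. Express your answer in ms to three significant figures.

τ ≈ 5.37 ms

A = πr² = π(1.330×10^-2 m)² = 5.557×10^-4 m².
L = μ₀μᵣN²A/ℓ = (4π×10⁻⁷)(487)(1700)²(5.557×10^-4)/(0.426) = 2.307 H.
τ = L/R = (2.307)/(430) = 5.366×10^-3 s.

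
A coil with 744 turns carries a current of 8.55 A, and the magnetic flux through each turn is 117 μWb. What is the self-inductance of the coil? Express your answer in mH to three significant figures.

Self-inductance is defined by L = NΦ_B/I (flux linkage over current).
L = (744)(1.170×10^-4 Wb)/(8.55 A) = 1.018×10^-2 H.

L ≈ 10.2 mH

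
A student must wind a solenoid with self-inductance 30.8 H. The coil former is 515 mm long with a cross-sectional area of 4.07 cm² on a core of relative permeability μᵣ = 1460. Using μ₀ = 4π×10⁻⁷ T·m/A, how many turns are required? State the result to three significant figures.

A = 4.07 cm² = 4.070×10^-4 m².
From L = μ₀μᵣN²A/ℓ, N = √(Lℓ / (μ₀μᵣA)).
N = √[(30.8)(0.515) / ((4π×10⁻⁷)(1460)×4.070×10^-4)] = √(2.124×10^7) ≈ 4608.9.

N ≈ 4610 turns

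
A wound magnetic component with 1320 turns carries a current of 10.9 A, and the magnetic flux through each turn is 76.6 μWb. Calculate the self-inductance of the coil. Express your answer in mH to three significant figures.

Self-inductance is defined by L = NΦ_B/I (flux linkage over current).
L = (1320)(7.660×10^-5 Wb)/(10.9 A) = 9.276×10^-3 H.

L ≈ 9.28 mH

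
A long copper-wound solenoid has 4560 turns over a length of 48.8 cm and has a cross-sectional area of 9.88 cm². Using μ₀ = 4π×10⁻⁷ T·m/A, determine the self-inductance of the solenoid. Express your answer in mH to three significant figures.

L ≈ 52.9 mH

A = 9.88 cm² = 9.880×10^-4 m².
For a long solenoid, L = μ₀N²A/ℓ.
L = (4π×10⁻⁷)(4560)²(9.880×10^-4)/(0.488 m) = 5.290×10^-2 H.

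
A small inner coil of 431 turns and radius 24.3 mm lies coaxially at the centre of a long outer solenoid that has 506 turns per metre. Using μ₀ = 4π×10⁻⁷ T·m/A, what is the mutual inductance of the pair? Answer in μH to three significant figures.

The outer solenoid produces a uniform field B₁ = μ₀n₁I₁ across the inner coil,
so the flux linkage is N₂Φ = N₂B₁A₂ = μ₀n₁N₂A₂·I₁, giving M = μ₀n₁N₂A₂.
A₂ = πr² = π(2.430×10^-2 m)² = 1.855×10^-3 m².
M = (4π×10⁻⁷)(506)(431)(1.855×10^-3) = 5.084×10^-4 H.

M ≈ 508 μH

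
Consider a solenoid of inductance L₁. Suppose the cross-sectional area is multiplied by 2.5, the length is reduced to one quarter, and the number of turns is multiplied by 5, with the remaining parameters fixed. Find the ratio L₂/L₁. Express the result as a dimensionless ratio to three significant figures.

For a solenoid, L ∝ μᵣN²A/ℓ.
L₂/L₁ = (2.5) × (0.25)^-1 × (5)^2 = 250.

L₂/L₁ = 250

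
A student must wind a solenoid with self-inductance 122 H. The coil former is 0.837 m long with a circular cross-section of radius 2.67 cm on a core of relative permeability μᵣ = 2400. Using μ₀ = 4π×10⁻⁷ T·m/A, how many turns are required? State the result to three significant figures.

A = πr² = π(2.670×10^-2 m)² = 2.240×10^-3 m².
From L = μ₀μᵣN²A/ℓ, N = √(Lℓ / (μ₀μᵣA)).
N = √[(122)(0.837) / ((4π×10⁻⁷)(2400)×2.240×10^-3)] = √(1.512×10^7) ≈ 3888.2.

N ≈ 3890 turns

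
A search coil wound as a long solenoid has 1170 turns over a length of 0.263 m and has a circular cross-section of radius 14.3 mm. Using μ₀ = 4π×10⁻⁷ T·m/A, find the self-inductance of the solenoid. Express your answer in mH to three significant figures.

L ≈ 4.20 mH

A = πr² = π(1.430×10^-2 m)² = 6.424×10^-4 m².
For a long solenoid, L = μ₀N²A/ℓ.
L = (4π×10⁻⁷)(1170)²(6.424×10^-4)/(0.263 m) = 4.202×10^-3 H.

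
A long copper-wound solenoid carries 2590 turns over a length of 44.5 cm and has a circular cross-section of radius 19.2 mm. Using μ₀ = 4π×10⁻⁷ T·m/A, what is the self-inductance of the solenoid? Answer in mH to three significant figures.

L ≈ 21.9 mH

A = πr² = π(1.920×10^-2 m)² = 1.158×10^-3 m².
For a long solenoid, L = μ₀N²A/ℓ.
L = (4π×10⁻⁷)(2590)²(1.158×10^-3)/(0.445 m) = 2.194×10^-2 H.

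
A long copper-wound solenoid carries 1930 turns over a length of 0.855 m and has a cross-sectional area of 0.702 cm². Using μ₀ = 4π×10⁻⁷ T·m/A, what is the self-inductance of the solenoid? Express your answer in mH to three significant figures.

L ≈ 0.384 mH

A = 0.702 cm² = 7.020×10^-5 m².
For a long solenoid, L = μ₀N²A/ℓ.
L = (4π×10⁻⁷)(1930)²(7.020×10^-5)/(0.855 m) = 3.843×10^-4 H.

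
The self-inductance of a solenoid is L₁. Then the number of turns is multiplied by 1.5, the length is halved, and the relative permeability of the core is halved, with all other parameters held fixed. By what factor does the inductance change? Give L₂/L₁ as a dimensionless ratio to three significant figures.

For a solenoid, L ∝ μᵣN²A/ℓ.
L₂/L₁ = (1.5)^2 × (0.5)^-1 × (0.5) = 2.25.

L₂/L₁ = 2.25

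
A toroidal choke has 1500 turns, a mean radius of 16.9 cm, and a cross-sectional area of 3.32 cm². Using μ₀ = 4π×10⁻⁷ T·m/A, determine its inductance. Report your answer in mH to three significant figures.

For a thin toroid, L = μ₀N²A/(2πR).
L = (4π×10⁻⁷)(1500)²(3.320×10^-4) / (2π×0.169 m) = 8.840×10^-4 H.

L ≈ 0.884 mH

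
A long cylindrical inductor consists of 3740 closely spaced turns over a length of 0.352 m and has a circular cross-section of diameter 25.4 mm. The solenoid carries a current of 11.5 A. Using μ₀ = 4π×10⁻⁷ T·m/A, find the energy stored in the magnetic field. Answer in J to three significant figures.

A = π(d/2)² = π(1.270×10^-2 m)² = 5.067×10^-4 m².
L = μ₀N²A/ℓ = (4π×10⁻⁷)(3740)²(5.067×10^-4)/(0.352) = 2.530×10^-2 H.
U = ½LI² = ½(2.530×10^-2)(11.5)² = 1.673 J.

U ≈ 1.67 J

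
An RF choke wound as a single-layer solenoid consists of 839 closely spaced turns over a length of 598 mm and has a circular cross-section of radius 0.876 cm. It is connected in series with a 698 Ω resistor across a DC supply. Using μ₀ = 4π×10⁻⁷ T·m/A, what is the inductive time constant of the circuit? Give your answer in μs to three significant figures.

τ ≈ 0.511 μs

A = πr² = π(8.760×10^-3 m)² = 2.411×10^-4 m².
L = μ₀N²A/ℓ = (4π×10⁻⁷)(839)²(2.411×10^-4)/(0.598) = 3.566×10^-4 H.
τ = L/R = (3.566×10^-4)/(698) = 5.109×10^-7 s.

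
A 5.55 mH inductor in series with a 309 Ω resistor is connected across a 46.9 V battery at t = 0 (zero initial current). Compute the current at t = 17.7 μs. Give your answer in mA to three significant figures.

I ≈ 95.1 mA

τ = L/R = 5.550×10^-3/309 = 1.796×10^-5 s; final current I_∞ = ε/R = 46.9/309 = 0.1518 A.
I(t) = I_∞(1 − e^(−t/τ)) with t/τ = 0.985.
I = (0.1518)(1 − e^(−0.985)) = 9.513×10^-2 A.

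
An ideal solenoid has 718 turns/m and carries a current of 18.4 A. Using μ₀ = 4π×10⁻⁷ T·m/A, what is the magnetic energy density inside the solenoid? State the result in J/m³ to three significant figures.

u ≈ 110 J/m³

B = μ₀nI = (4π×10⁻⁷)(718)(18.4) = 1.660×10^-2 T.
u = B²/(2μ₀) = (1.660×10^-2)²/(2×4π×10⁻⁷) = 109.7 J/m³.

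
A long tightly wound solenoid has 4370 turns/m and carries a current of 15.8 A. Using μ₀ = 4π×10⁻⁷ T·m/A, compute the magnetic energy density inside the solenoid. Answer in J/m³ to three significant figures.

u ≈ 3000 J/m³

B = μ₀nI = (4π×10⁻⁷)(4.370×10^3)(15.8) = 8.677×10^-2 T.
u = B²/(2μ₀) = (8.677×10^-2)²/(2×4π×10⁻⁷) = 2.995×10^3 J/m³.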